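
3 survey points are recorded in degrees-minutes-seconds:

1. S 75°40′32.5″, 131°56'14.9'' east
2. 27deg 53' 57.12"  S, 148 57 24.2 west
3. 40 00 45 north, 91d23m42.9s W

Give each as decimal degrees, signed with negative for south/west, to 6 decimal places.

Point 1:
  Lat: 75 + 40/60 + 32.5/3600 = 75.6756944
  hemisphere S, so the sign is −
  Longitude: 131 + 56/60 + 14.9/3600 = 131.9374722
  E → positive
Point 2:
  Latitude: 27 + 53/60 + 57.12/3600 = 27.8992000
  S ⇒ negate
  Lon: 57′ + 24.2″ = 57.40333′; 148 + 57.40333/60 = 148.9567222
  W → negative
Point 3:
  Lat: 0′ + 45″ = 0.75000′; 40 + 0.75000/60 = 40.0125000
  N → positive
  Longitude: 91 + 23/60 + 42.9/3600 = 91.3952500
  hemisphere W, so the sign is −

1. -75.675694, 131.937472
2. -27.899200, -148.956722
3. 40.012500, -91.395250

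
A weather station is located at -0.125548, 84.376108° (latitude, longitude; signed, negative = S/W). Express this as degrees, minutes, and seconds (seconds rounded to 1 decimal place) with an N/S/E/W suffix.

0°07′32.0″ S, 84°22′34.0″ E

Latitude is negative → S; |value| = 0.125548
Lat: 0.125548 × 60 = 7.53288′ → 7′, remainder × 60 = 31.973″
Longitude: 0.376108 × 60 = 22.56648′ → 22′, remainder × 60 = 33.989″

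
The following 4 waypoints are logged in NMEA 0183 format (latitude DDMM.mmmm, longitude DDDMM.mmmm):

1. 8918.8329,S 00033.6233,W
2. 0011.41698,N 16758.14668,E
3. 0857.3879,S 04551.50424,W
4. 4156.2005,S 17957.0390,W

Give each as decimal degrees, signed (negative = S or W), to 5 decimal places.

Point 1:
  Latitude: split at 2 digits → 89° and 18.8329′; 89 + 18.8329/60 = 89.313882
  hemisphere S, so the sign is −
  Longitude: degrees = first 3 digits = 0, minutes = 33.6233; 0 + 33.6233/60 = 0.560388
  hemisphere W, so the sign is −
Point 2:
  φ: degrees = first 2 digits = 0, minutes = 11.41698; 0 + 11.41698/60 = 0.190283
  N → positive
  Lon: split at 3 digits → 167° and 58.14668′; 167 + 58.14668/60 = 167.969111
  E → positive
Point 3:
  Latitude: split at 2 digits → 08° and 57.3879′; 8 + 57.3879/60 = 8.956465
  S ⇒ negate
  λ: split at 3 digits → 045° and 51.50424′; 45 + 51.50424/60 = 45.858404
  W ⇒ negate
Point 4:
  Lat: degrees = first 2 digits = 41, minutes = 56.2005; 41 + 56.2005/60 = 41.936675
  S → negative
  λ: split at 3 digits → 179° and 57.039′; 179 + 57.039/60 = 179.950650
  W ⇒ negate

1. -89.31388, -0.56039
2. 0.19028, 167.96911
3. -8.95647, -45.85840
4. -41.93668, -179.95065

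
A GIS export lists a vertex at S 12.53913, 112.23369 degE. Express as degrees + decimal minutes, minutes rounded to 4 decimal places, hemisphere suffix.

12° 32.3478′ S, 112° 14.0214′ E

Lat: minutes = (12.539130 − 12) × 60 = 32.347800
Longitude: fractional part 0.233690 → 14.021400 minutes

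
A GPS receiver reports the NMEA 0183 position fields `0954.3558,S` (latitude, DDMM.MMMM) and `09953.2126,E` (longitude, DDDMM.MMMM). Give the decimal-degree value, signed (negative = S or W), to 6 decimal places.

-9.905930, 99.886877

Lat: split at 2 digits → 09° and 54.3558′; 9 + 54.3558/60 = 9.9059300
S ⇒ negate
Longitude: degrees = first 3 digits = 99, minutes = 53.2126; 99 + 53.2126/60 = 99.8868767
E → positive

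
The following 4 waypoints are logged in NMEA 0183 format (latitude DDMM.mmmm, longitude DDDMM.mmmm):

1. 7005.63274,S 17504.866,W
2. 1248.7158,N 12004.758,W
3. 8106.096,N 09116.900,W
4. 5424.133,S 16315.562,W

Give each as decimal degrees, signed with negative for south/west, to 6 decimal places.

Point 1:
  φ: degrees = first 2 digits = 70, minutes = 5.63274; 70 + 5.63274/60 = 70.0938790
  S → negative
  Longitude: split at 3 digits → 175° and 4.866′; 175 + 4.866/60 = 175.0811000
  W ⇒ negate
Point 2:
  φ: degrees = first 2 digits = 12, minutes = 48.7158; 12 + 48.7158/60 = 12.8119300
  N → positive
  Longitude: split at 3 digits → 120° and 4.758′; 120 + 4.758/60 = 120.0793000
  W → negative
Point 3:
  φ: split at 2 digits → 81° and 6.096′; 81 + 6.096/60 = 81.1016000
  N → positive
  Lon: degrees = first 3 digits = 91, minutes = 16.9; 91 + 16.9/60 = 91.2816667
  W ⇒ negate
Point 4:
  Lat: degrees = first 2 digits = 54, minutes = 24.133; 54 + 24.133/60 = 54.4022167
  hemisphere S, so the sign is −
  Lon: split at 3 digits → 163° and 15.562′; 163 + 15.562/60 = 163.2593667
  W ⇒ negate

1. -70.093879, -175.081100
2. 12.811930, -120.079300
3. 81.101600, -91.281667
4. -54.402217, -163.259367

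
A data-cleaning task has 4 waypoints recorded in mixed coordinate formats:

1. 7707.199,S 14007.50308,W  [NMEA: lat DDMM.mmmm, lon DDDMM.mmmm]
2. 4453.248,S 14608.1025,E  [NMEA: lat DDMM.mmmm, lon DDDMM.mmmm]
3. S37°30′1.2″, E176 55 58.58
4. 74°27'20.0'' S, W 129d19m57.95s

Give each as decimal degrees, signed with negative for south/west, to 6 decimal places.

Point 1:
  φ: degrees = first 2 digits = 77, minutes = 7.199; 77 + 7.199/60 = 77.1199833
  hemisphere S, so the sign is −
  Lon: degrees = first 3 digits = 140, minutes = 7.50308; 140 + 7.50308/60 = 140.1250513
  W ⇒ negate
Point 2:
  φ: degrees = first 2 digits = 44, minutes = 53.248; 44 + 53.248/60 = 44.8874667
  S → negative
  λ: degrees = first 3 digits = 146, minutes = 8.1025; 146 + 8.1025/60 = 146.1350417
  E → positive
Point 3:
  Lat: 37 + 30/60 + 1.2/3600 = 37.5003333
  S ⇒ negate
  λ: 176° + 55/60 + 58.58/3600 = 176 + 0.916667 + 0.016272 = 176.9329389
  E → positive
Point 4:
  Lat: 74 + 27/60 + 20/3600 = 74.4555556
  S → negative
  λ: 129° + 19/60 + 57.95/3600 = 129 + 0.316667 + 0.016097 = 129.3327639
  W ⇒ negate

1. -77.119983, -140.125051
2. -44.887467, 146.135042
3. -37.500333, 176.932939
4. -74.455556, -129.332764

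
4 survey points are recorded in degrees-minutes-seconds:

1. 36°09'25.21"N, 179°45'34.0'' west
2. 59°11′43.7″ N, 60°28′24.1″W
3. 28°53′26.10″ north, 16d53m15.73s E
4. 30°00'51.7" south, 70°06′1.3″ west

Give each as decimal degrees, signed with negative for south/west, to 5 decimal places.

1. 36.15700, -179.75944
2. 59.19547, -60.47336
3. 28.89058, 16.88770
4. -30.01436, -70.10036

Point 1:
  Lat: 9′ + 25.21″ = 9.42017′; 36 + 9.42017/60 = 36.157003
  N ⇒ keep positive
  Lon: 45′ + 34″ = 45.56667′; 179 + 45.56667/60 = 179.759444
  W → negative
Point 2:
  Latitude: 11′ + 43.7″ = 11.72833′; 59 + 11.72833/60 = 59.195472
  N ⇒ keep positive
  Longitude: 28′ + 24.1″ = 28.40167′; 60 + 28.40167/60 = 60.473361
  W → negative
Point 3:
  Latitude: 28° + 53/60 + 26.1/3600 = 28 + 0.883333 + 0.007250 = 28.890583
  N → positive
  λ: 16° + 53/60 + 15.73/3600 = 16 + 0.883333 + 0.004369 = 16.887703
  E → positive
Point 4:
  Latitude: 30 + 0/60 + 51.7/3600 = 30.014361
  S → negative
  Lon: 70 + 6/60 + 1.3/3600 = 70.100361
  W → negative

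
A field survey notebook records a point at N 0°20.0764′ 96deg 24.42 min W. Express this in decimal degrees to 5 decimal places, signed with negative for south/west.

0.33461, -96.40700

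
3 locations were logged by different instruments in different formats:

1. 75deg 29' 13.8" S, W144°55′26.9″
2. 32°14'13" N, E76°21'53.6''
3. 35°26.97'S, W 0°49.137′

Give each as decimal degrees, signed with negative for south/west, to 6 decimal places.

1. -75.487167, -144.924139
2. 32.236944, 76.364889
3. -35.449500, -0.818950

Point 1:
  φ: 75 + 29/60 + 13.8/3600 = 75.4871667
  hemisphere S, so the sign is −
  Lon: 144° + 55/60 + 26.9/3600 = 144 + 0.916667 + 0.007472 = 144.9241389
  W → negative
Point 2:
  φ: 14′ + 13″ = 14.21667′; 32 + 14.21667/60 = 32.2369444
  N → positive
  Longitude: 21′ + 53.6″ = 21.89333′; 76 + 21.89333/60 = 76.3648889
  E → positive
Point 3:
  φ: 26.97′ = 0.449500°; total 35.4495000
  S ⇒ negate
  Lon: 0 + 49.137/60 = 0.8189500
  W ⇒ negate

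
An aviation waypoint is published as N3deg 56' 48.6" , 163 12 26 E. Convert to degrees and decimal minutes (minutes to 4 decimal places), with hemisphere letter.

3° 56.8100′ N, 163° 12.4333′ E

Lat: seconds/60 = 0.81000; minutes = 56 + 0.81000 = 56.810000
λ: seconds/60 = 0.43333; minutes = 12 + 0.43333 = 12.433333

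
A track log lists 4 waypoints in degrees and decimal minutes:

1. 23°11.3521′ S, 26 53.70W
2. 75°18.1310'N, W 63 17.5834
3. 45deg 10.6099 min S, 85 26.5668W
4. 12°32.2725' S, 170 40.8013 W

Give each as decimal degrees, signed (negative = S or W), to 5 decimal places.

1. -23.18920, -26.89500
2. 75.30218, -63.29306
3. -45.17683, -85.44278
4. -12.53788, -170.68002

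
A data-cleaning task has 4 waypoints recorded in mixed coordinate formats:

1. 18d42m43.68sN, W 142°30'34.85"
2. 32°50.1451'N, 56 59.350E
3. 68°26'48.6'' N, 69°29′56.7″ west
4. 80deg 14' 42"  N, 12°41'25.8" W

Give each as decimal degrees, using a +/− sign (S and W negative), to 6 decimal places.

Point 1:
  Latitude: 18 + 42/60 + 43.68/3600 = 18.7121333
  N ⇒ keep positive
  Lon: 142 + 30/60 + 34.85/3600 = 142.5096806
  W ⇒ negate
Point 2:
  Lat: 32 + 50.1451/60 = 32.8357517
  N → positive
  Longitude: 56 + 59.35/60 = 56.9891667
  E ⇒ keep positive
Point 3:
  Lat: 26′ + 48.6″ = 26.81000′; 68 + 26.81000/60 = 68.4468333
  N → positive
  Lon: 29′ + 56.7″ = 29.94500′; 69 + 29.94500/60 = 69.4990833
  W → negative
Point 4:
  φ: 14′ + 42″ = 14.70000′; 80 + 14.70000/60 = 80.2450000
  N ⇒ keep positive
  Longitude: 12 + 41/60 + 25.8/3600 = 12.6905000
  hemisphere W, so the sign is −

1. 18.712133, -142.509681
2. 32.835752, 56.989167
3. 68.446833, -69.499083
4. 80.245000, -12.690500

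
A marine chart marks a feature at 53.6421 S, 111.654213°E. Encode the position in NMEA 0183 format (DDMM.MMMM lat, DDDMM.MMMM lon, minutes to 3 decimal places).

5338.526,S / 11139.253,E

φ: fractional part 0.642100 → 38.52600 minutes
Longitude: fractional part 0.654213 → 39.25278 minutes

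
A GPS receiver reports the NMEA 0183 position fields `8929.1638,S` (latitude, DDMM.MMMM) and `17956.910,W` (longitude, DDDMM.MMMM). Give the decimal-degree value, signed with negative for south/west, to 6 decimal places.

Lat: split at 2 digits → 89° and 29.1638′; 89 + 29.1638/60 = 89.4860633
S ⇒ negate
λ: split at 3 digits → 179° and 56.91′; 179 + 56.91/60 = 179.9485000
W ⇒ negate

-89.486063, -179.948500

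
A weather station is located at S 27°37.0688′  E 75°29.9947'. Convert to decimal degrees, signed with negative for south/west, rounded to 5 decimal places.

-27.61781, 75.49991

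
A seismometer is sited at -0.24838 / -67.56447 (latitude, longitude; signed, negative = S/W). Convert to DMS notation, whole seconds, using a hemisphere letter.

Latitude is negative → S; |value| = 0.248380
Latitude: 0.248380 × 60 = 14.90280′ → 14′, remainder × 60 = 54.17″
Longitude is negative → W; |value| = 67.564470
Lon: 0.564470° → 33.86820′; 0.86820 × 60 = 52.09″

0°14′54″ S, 67°33′52″ W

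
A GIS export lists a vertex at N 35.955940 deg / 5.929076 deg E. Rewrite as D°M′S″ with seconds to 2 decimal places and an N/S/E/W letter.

Lat: 0.955940° → 57.35640′; 0.35640 × 60 = 21.3840″
Longitude: whole degrees 5; 55.74456′ → 55′ and 44.6736″

35°57′21.38″ N, 5°55′44.67″ E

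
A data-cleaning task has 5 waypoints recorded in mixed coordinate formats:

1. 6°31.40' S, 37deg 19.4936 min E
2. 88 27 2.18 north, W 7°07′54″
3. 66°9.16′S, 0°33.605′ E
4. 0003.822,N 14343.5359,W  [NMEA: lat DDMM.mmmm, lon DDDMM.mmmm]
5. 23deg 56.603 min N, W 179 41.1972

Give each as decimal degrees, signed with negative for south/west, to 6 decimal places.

1. -6.523333, 37.324893
2. 88.450606, -7.131667
3. -66.152667, 0.560083
4. 0.063700, -143.725598
5. 23.943383, -179.686620

Point 1:
  φ: 31.4′ = 0.523333°; total 6.5233333
  S ⇒ negate
  Lon: 37 + 19.4936/60 = 37.3248933
  E → positive
Point 2:
  Lat: 88° + 27/60 + 2.18/3600 = 88 + 0.450000 + 0.000606 = 88.4506056
  N → positive
  Lon: 7 + 7/60 + 54/3600 = 7.1316667
  W → negative
Point 3:
  φ: 66 + 9.16/60 = 66.1526667
  S ⇒ negate
  λ: 0 + 33.605/60 = 0.5600833
  E ⇒ keep positive
Point 4:
  Lat: split at 2 digits → 00° and 3.822′; 0 + 3.822/60 = 0.0637000
  N → positive
  Longitude: degrees = first 3 digits = 143, minutes = 43.5359; 143 + 43.5359/60 = 143.7255983
  W ⇒ negate
Point 5:
  φ: 56.603′ = 0.943383°; total 23.9433833
  N ⇒ keep positive
  Lon: 41.1972′ = 0.686620°; total 179.6866200
  W ⇒ negate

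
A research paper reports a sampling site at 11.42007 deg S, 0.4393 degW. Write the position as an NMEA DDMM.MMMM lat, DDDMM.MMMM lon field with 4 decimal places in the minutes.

Lat: 11° + 0.420070 × 60 = 11° 25.204200′
Lon: fractional part 0.439300 → 26.358000 minutes

1125.2042,S / 00026.3580,W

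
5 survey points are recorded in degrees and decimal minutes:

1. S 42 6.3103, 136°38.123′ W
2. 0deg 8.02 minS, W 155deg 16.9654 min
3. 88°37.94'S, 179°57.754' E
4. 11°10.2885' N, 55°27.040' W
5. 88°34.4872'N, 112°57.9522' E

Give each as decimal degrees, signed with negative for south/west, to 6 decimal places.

Point 1:
  Latitude: 6.3103′ = 0.105172°; total 42.1051717
  S → negative
  Longitude: 38.123′ = 0.635383°; total 136.6353833
  W → negative
Point 2:
  φ: 8.02′ = 0.133667°; total 0.1336667
  S ⇒ negate
  Longitude: 155 + 16.9654/60 = 155.2827567
  W ⇒ negate
Point 3:
  φ: 88 + 37.94/60 = 88.6323333
  S ⇒ negate
  Longitude: 57.754′ = 0.962567°; total 179.9625667
  E → positive
Point 4:
  φ: 11 + 10.2885/60 = 11.1714750
  N ⇒ keep positive
  Lon: 27.04′ = 0.450667°; total 55.4506667
  hemisphere W, so the sign is −
Point 5:
  Latitude: 88 + 34.4872/60 = 88.5747867
  N ⇒ keep positive
  Longitude: 57.9522′ = 0.965870°; total 112.9658700
  E → positive

1. -42.105172, -136.635383
2. -0.133667, -155.282757
3. -88.632333, 179.962567
4. 11.171475, -55.450667
5. 88.574787, 112.965870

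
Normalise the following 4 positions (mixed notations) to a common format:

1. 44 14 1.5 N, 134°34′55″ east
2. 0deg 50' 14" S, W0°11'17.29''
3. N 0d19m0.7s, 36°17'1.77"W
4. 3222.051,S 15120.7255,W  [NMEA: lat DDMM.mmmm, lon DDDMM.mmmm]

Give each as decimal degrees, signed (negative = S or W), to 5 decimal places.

1. 44.23375, 134.58194
2. -0.83722, -0.18814
3. 0.31686, -36.28383
4. -32.36752, -151.34543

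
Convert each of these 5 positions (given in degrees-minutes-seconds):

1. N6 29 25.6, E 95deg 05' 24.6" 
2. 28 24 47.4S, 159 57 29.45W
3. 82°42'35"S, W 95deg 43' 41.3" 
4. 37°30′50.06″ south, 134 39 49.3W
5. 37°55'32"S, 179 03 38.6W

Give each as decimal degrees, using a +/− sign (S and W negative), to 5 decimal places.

1. 6.49044, 95.09017
2. -28.41317, -159.95818
3. -82.70972, -95.72814
4. -37.51391, -134.66369
5. -37.92556, -179.06072

Point 1:
  φ: 6° + 29/60 + 25.6/3600 = 6 + 0.483333 + 0.007111 = 6.490444
  N → positive
  Longitude: 5′ + 24.6″ = 5.41000′; 95 + 5.41000/60 = 95.090167
  E ⇒ keep positive
Point 2:
  Lat: 28° + 24/60 + 47.4/3600 = 28 + 0.400000 + 0.013167 = 28.413167
  hemisphere S, so the sign is −
  Longitude: 159° + 57/60 + 29.45/3600 = 159 + 0.950000 + 0.008181 = 159.958181
  W ⇒ negate
Point 3:
  Lat: 42′ + 35″ = 42.58333′; 82 + 42.58333/60 = 82.709722
  S ⇒ negate
  λ: 43′ + 41.3″ = 43.68833′; 95 + 43.68833/60 = 95.728139
  hemisphere W, so the sign is −
Point 4:
  φ: 37 + 30/60 + 50.06/3600 = 37.513906
  hemisphere S, so the sign is −
  λ: 39′ + 49.3″ = 39.82167′; 134 + 39.82167/60 = 134.663694
  W → negative
Point 5:
  φ: 37° + 55/60 + 32/3600 = 37 + 0.916667 + 0.008889 = 37.925556
  S ⇒ negate
  λ: 179 + 3/60 + 38.6/3600 = 179.060722
  hemisphere W, so the sign is −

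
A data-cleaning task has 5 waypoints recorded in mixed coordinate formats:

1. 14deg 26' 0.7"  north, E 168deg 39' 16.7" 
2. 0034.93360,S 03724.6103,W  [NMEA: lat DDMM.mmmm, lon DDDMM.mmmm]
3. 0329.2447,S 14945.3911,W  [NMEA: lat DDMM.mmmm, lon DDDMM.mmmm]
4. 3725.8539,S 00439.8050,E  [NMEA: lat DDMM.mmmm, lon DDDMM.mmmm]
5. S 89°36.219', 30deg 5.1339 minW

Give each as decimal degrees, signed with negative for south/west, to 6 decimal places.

1. 14.433528, 168.654639
2. -0.582227, -37.410172
3. -3.487412, -149.756518
4. -37.430898, 4.663417
5. -89.603650, -30.085565

Point 1:
  φ: 26′ + 0.7″ = 26.01167′; 14 + 26.01167/60 = 14.4335278
  N → positive
  Longitude: 168° + 39/60 + 16.7/3600 = 168 + 0.650000 + 0.004639 = 168.6546389
  E ⇒ keep positive
Point 2:
  Lat: degrees = first 2 digits = 0, minutes = 34.9336; 0 + 34.9336/60 = 0.5822267
  hemisphere S, so the sign is −
  λ: split at 3 digits → 037° and 24.6103′; 37 + 24.6103/60 = 37.4101717
  W ⇒ negate
Point 3:
  φ: degrees = first 2 digits = 3, minutes = 29.2447; 3 + 29.2447/60 = 3.4874117
  S → negative
  Longitude: degrees = first 3 digits = 149, minutes = 45.3911; 149 + 45.3911/60 = 149.7565183
  W → negative
Point 4:
  φ: degrees = first 2 digits = 37, minutes = 25.8539; 37 + 25.8539/60 = 37.4308983
  hemisphere S, so the sign is −
  Longitude: degrees = first 3 digits = 4, minutes = 39.805; 4 + 39.805/60 = 4.6634167
  E ⇒ keep positive
Point 5:
  φ: 89 + 36.219/60 = 89.6036500
  S → negative
  Longitude: 5.1339′ = 0.085565°; total 30.0855650
  hemisphere W, so the sign is −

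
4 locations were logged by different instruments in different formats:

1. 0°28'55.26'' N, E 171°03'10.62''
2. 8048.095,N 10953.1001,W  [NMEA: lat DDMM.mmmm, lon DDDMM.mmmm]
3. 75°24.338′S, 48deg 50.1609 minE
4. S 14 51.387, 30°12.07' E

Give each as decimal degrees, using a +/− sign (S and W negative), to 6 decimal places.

Point 1:
  Lat: 28′ + 55.26″ = 28.92100′; 0 + 28.92100/60 = 0.4820167
  N → positive
  λ: 3′ + 10.62″ = 3.17700′; 171 + 3.17700/60 = 171.0529500
  E ⇒ keep positive
Point 2:
  φ: degrees = first 2 digits = 80, minutes = 48.095; 80 + 48.095/60 = 80.8015833
  N → positive
  λ: degrees = first 3 digits = 109, minutes = 53.1001; 109 + 53.1001/60 = 109.8850017
  hemisphere W, so the sign is −
Point 3:
  Latitude: 75 + 24.338/60 = 75.4056333
  hemisphere S, so the sign is −
  Longitude: 48 + 50.1609/60 = 48.8360150
  E ⇒ keep positive
Point 4:
  Latitude: 14 + 51.387/60 = 14.8564500
  hemisphere S, so the sign is −
  λ: 30 + 12.07/60 = 30.2011667
  E → positive

1. 0.482017, 171.052950
2. 80.801583, -109.885002
3. -75.405633, 48.836015
4. -14.856450, 30.201167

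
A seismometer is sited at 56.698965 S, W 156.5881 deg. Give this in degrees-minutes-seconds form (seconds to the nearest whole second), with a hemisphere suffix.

φ: 0.698965° → 41.93790′; 0.93790 × 60 = 56.27″
Lon: 0.588100 × 60 = 35.28600′ → 35′, remainder × 60 = 17.16″

56°41′56″ S, 156°35′17″ W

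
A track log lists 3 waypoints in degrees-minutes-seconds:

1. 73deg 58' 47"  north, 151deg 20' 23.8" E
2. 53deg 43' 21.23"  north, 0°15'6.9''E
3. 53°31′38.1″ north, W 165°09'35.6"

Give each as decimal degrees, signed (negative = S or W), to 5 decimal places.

1. 73.97972, 151.33994
2. 53.72256, 0.25192
3. 53.52725, -165.15989

Point 1:
  φ: 73 + 58/60 + 47/3600 = 73.979722
  N ⇒ keep positive
  λ: 151° + 20/60 + 23.8/3600 = 151 + 0.333333 + 0.006611 = 151.339944
  E ⇒ keep positive
Point 2:
  Lat: 53 + 43/60 + 21.23/3600 = 53.722564
  N → positive
  Longitude: 15′ + 6.9″ = 15.11500′; 0 + 15.11500/60 = 0.251917
  E ⇒ keep positive
Point 3:
  φ: 53° + 31/60 + 38.1/3600 = 53 + 0.516667 + 0.010583 = 53.527250
  N ⇒ keep positive
  Longitude: 165° + 9/60 + 35.6/3600 = 165 + 0.150000 + 0.009889 = 165.159889
  hemisphere W, so the sign is −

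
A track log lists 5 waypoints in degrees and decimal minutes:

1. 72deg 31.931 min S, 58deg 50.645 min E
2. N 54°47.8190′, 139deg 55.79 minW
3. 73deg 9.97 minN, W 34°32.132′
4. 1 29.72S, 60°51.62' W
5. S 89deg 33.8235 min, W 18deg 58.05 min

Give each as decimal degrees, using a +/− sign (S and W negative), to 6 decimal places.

1. -72.532183, 58.844083
2. 54.796983, -139.929833
3. 73.166167, -34.535533
4. -1.495333, -60.860333
5. -89.563725, -18.967500

Point 1:
  φ: 72 + 31.931/60 = 72.5321833
  hemisphere S, so the sign is −
  Longitude: 58 + 50.645/60 = 58.8440833
  E ⇒ keep positive
Point 2:
  Latitude: 47.819′ = 0.796983°; total 54.7969833
  N → positive
  Longitude: 139 + 55.79/60 = 139.9298333
  hemisphere W, so the sign is −
Point 3:
  Lat: 73 + 9.97/60 = 73.1661667
  N → positive
  λ: 32.132′ = 0.535533°; total 34.5355333
  W → negative
Point 4:
  φ: 29.72′ = 0.495333°; total 1.4953333
  hemisphere S, so the sign is −
  Longitude: 60 + 51.62/60 = 60.8603333
  W → negative
Point 5:
  Lat: 89 + 33.8235/60 = 89.5637250
  S → negative
  Longitude: 58.05′ = 0.967500°; total 18.9675000
  hemisphere W, so the sign is −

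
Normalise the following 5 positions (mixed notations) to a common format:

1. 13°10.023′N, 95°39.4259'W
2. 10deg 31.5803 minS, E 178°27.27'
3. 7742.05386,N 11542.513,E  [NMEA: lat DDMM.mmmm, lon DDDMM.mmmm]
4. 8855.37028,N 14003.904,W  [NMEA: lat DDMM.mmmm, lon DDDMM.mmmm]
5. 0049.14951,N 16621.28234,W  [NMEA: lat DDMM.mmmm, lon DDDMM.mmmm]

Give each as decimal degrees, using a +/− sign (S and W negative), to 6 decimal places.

1. 13.167050, -95.657098
2. -10.526338, 178.454500
3. 77.700898, 115.708550
4. 88.922838, -140.065067
5. 0.819159, -166.354706

Point 1:
  φ: 10.023′ = 0.167050°; total 13.1670500
  N ⇒ keep positive
  λ: 39.4259′ = 0.657098°; total 95.6570983
  hemisphere W, so the sign is −
Point 2:
  Lat: 31.5803′ = 0.526338°; total 10.5263383
  S ⇒ negate
  Lon: 27.27′ = 0.454500°; total 178.4545000
  E → positive
Point 3:
  φ: degrees = first 2 digits = 77, minutes = 42.05386; 77 + 42.05386/60 = 77.7008977
  N → positive
  λ: degrees = first 3 digits = 115, minutes = 42.513; 115 + 42.513/60 = 115.7085500
  E → positive
Point 4:
  Latitude: split at 2 digits → 88° and 55.37028′; 88 + 55.37028/60 = 88.9228380
  N ⇒ keep positive
  Longitude: degrees = first 3 digits = 140, minutes = 3.904; 140 + 3.904/60 = 140.0650667
  W ⇒ negate
Point 5:
  Lat: split at 2 digits → 00° and 49.14951′; 0 + 49.14951/60 = 0.8191585
  N → positive
  λ: split at 3 digits → 166° and 21.28234′; 166 + 21.28234/60 = 166.3547057
  hemisphere W, so the sign is −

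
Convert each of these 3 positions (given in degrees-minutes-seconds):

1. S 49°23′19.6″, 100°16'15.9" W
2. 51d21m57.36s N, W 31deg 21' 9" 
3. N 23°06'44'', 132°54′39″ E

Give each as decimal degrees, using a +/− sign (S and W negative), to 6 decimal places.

1. -49.388778, -100.271083
2. 51.365933, -31.352500
3. 23.112222, 132.910833

Point 1:
  Lat: 23′ + 19.6″ = 23.32667′; 49 + 23.32667/60 = 49.3887778
  hemisphere S, so the sign is −
  Lon: 16′ + 15.9″ = 16.26500′; 100 + 16.26500/60 = 100.2710833
  W → negative
Point 2:
  φ: 21′ + 57.36″ = 21.95600′; 51 + 21.95600/60 = 51.3659333
  N ⇒ keep positive
  λ: 31° + 21/60 + 9/3600 = 31 + 0.350000 + 0.002500 = 31.3525000
  W → negative
Point 3:
  φ: 23° + 6/60 + 44/3600 = 23 + 0.100000 + 0.012222 = 23.1122222
  N → positive
  λ: 132° + 54/60 + 39/3600 = 132 + 0.900000 + 0.010833 = 132.9108333
  E → positive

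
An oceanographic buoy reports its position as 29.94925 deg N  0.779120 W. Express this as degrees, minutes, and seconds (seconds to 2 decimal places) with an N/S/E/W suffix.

29°56′57.30″ N, 0°46′44.83″ W

Lat: whole degrees 29; 56.95500′ → 56′ and 57.3000″
Lon: whole degrees 0; 46.74720′ → 46′ and 44.8320″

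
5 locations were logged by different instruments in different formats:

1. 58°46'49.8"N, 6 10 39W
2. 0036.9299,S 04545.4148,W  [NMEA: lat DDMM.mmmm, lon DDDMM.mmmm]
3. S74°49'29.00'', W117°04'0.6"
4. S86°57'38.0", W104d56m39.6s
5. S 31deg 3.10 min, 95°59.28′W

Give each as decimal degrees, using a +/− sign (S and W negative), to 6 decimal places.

1. 58.780500, -6.177500
2. -0.615498, -45.756913
3. -74.824722, -117.066833
4. -86.960556, -104.944333
5. -31.051667, -95.988000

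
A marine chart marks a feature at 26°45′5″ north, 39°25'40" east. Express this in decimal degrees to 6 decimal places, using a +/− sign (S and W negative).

26.751389, 39.427778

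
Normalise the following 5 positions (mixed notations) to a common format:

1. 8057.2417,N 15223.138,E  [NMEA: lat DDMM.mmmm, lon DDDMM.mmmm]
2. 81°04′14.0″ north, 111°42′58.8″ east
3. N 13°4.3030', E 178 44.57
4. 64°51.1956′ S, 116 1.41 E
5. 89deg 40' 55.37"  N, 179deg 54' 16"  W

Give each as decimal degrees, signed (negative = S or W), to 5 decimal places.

1. 80.95403, 152.38563
2. 81.07056, 111.71633
3. 13.07172, 178.74283
4. -64.85326, 116.02350
5. 89.68205, -179.90444

Point 1:
  φ: degrees = first 2 digits = 80, minutes = 57.2417; 80 + 57.2417/60 = 80.954028
  N → positive
  λ: split at 3 digits → 152° and 23.138′; 152 + 23.138/60 = 152.385633
  E ⇒ keep positive
Point 2:
  Lat: 4′ + 14″ = 4.23333′; 81 + 4.23333/60 = 81.070556
  N ⇒ keep positive
  λ: 111 + 42/60 + 58.8/3600 = 111.716333
  E → positive
Point 3:
  Latitude: 4.303′ = 0.071717°; total 13.071717
  N ⇒ keep positive
  λ: 178 + 44.57/60 = 178.742833
  E ⇒ keep positive
Point 4:
  Latitude: 51.1956′ = 0.853260°; total 64.853260
  S → negative
  λ: 116 + 1.41/60 = 116.023500
  E ⇒ keep positive
Point 5:
  φ: 89 + 40/60 + 55.37/3600 = 89.682047
  N → positive
  λ: 179° + 54/60 + 16/3600 = 179 + 0.900000 + 0.004444 = 179.904444
  W → negative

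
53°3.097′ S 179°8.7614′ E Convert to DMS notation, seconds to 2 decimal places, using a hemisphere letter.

φ: fractional minutes 0.09700 × 60 = 5.8200″
Lon: fractional minutes 0.76140 × 60 = 45.6840″

53°03′5.82″ S, 179°08′45.68″ E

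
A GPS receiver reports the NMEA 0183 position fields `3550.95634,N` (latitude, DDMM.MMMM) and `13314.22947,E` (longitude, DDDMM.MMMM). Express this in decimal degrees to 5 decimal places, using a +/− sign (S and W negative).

35.84927, 133.23716

Latitude: split at 2 digits → 35° and 50.95634′; 35 + 50.95634/60 = 35.849272
N → positive
Longitude: degrees = first 3 digits = 133, minutes = 14.22947; 133 + 14.22947/60 = 133.237158
E → positive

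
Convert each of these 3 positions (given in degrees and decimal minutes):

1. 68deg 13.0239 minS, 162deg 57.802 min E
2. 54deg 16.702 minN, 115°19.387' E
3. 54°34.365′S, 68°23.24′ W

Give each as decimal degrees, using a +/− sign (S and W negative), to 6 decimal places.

1. -68.217065, 162.963367
2. 54.278367, 115.323117
3. -54.572750, -68.387333

Point 1:
  φ: 13.0239′ = 0.217065°; total 68.2170650
  hemisphere S, so the sign is −
  Lon: 57.802′ = 0.963367°; total 162.9633667
  E ⇒ keep positive
Point 2:
  Lat: 16.702′ = 0.278367°; total 54.2783667
  N ⇒ keep positive
  λ: 19.387′ = 0.323117°; total 115.3231167
  E ⇒ keep positive
Point 3:
  Lat: 54 + 34.365/60 = 54.5727500
  S → negative
  Lon: 23.24′ = 0.387333°; total 68.3873333
  W ⇒ negate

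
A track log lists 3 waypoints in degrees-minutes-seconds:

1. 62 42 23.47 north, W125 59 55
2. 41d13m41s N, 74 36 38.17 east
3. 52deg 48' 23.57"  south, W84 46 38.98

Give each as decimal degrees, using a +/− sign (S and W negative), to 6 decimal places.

1. 62.706519, -125.998611
2. 41.228056, 74.610603
3. -52.806547, -84.777494

Point 1:
  φ: 62 + 42/60 + 23.47/3600 = 62.7065194
  N ⇒ keep positive
  Longitude: 125° + 59/60 + 55/3600 = 125 + 0.983333 + 0.015278 = 125.9986111
  hemisphere W, so the sign is −
Point 2:
  Latitude: 41 + 13/60 + 41/3600 = 41.2280556
  N → positive
  Longitude: 36′ + 38.17″ = 36.63617′; 74 + 36.63617/60 = 74.6106028
  E ⇒ keep positive
Point 3:
  φ: 48′ + 23.57″ = 48.39283′; 52 + 48.39283/60 = 52.8065472
  S → negative
  λ: 84° + 46/60 + 38.98/3600 = 84 + 0.766667 + 0.010828 = 84.7774944
  W ⇒ negate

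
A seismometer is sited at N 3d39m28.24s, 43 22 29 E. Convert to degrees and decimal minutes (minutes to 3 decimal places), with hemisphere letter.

Lat: 39 + 28.24/60 = 39.47067′
λ: 22 + 29/60 = 22.48333′

3° 39.471′ N, 43° 22.483′ E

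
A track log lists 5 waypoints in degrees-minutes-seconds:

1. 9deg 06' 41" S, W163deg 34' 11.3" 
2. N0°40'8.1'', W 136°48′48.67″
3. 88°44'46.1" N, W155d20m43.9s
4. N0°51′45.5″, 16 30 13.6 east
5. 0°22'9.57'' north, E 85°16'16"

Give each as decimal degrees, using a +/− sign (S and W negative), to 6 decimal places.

Point 1:
  Lat: 6′ + 41″ = 6.68333′; 9 + 6.68333/60 = 9.1113889
  S → negative
  Lon: 34′ + 11.3″ = 34.18833′; 163 + 34.18833/60 = 163.5698056
  W ⇒ negate
Point 2:
  Latitude: 0 + 40/60 + 8.1/3600 = 0.6689167
  N ⇒ keep positive
  Longitude: 136° + 48/60 + 48.67/3600 = 136 + 0.800000 + 0.013519 = 136.8135194
  W → negative
Point 3:
  Lat: 88 + 44/60 + 46.1/3600 = 88.7461389
  N → positive
  Longitude: 155 + 20/60 + 43.9/3600 = 155.3455278
  hemisphere W, so the sign is −
Point 4:
  Lat: 0 + 51/60 + 45.5/3600 = 0.8626389
  N ⇒ keep positive
  λ: 16 + 30/60 + 13.6/3600 = 16.5037778
  E → positive
Point 5:
  φ: 22′ + 9.57″ = 22.15950′; 0 + 22.15950/60 = 0.3693250
  N ⇒ keep positive
  Longitude: 85 + 16/60 + 16/3600 = 85.2711111
  E ⇒ keep positive

1. -9.111389, -163.569806
2. 0.668917, -136.813519
3. 88.746139, -155.345528
4. 0.862639, 16.503778
5. 0.369325, 85.271111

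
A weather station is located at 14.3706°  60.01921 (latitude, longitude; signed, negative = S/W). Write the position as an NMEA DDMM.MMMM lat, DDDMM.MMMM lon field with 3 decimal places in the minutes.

1422.236,N / 06001.153,E

φ: minutes = (14.370600 − 14) × 60 = 22.23600
Longitude: minutes = (60.019210 − 60) × 60 = 1.15260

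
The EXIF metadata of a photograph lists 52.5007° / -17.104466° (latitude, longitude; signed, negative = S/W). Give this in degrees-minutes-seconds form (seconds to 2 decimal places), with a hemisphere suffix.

Lat: 0.500700° → 30.04200′; 0.04200 × 60 = 2.5200″
Longitude is negative → W; |value| = 17.104466
Longitude: 0.104466 × 60 = 6.26796′ → 6′, remainder × 60 = 16.0776″

52°30′2.52″ N, 17°06′16.08″ W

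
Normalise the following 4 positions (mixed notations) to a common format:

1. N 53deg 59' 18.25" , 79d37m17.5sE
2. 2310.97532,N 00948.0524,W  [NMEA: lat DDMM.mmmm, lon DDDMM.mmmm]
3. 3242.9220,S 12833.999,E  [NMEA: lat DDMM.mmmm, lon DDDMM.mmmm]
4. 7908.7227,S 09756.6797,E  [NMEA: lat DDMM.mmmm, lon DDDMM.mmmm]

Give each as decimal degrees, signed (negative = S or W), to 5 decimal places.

1. 53.98840, 79.62153
2. 23.18292, -9.80087
3. -32.71537, 128.56665
4. -79.14538, 97.94466

Point 1:
  Lat: 53 + 59/60 + 18.25/3600 = 53.988403
  N → positive
  λ: 37′ + 17.5″ = 37.29167′; 79 + 37.29167/60 = 79.621528
  E ⇒ keep positive
Point 2:
  Latitude: split at 2 digits → 23° and 10.97532′; 23 + 10.97532/60 = 23.182922
  N → positive
  Longitude: degrees = first 3 digits = 9, minutes = 48.0524; 9 + 48.0524/60 = 9.800873
  W ⇒ negate
Point 3:
  φ: degrees = first 2 digits = 32, minutes = 42.922; 32 + 42.922/60 = 32.715367
  hemisphere S, so the sign is −
  Longitude: split at 3 digits → 128° and 33.999′; 128 + 33.999/60 = 128.566650
  E → positive
Point 4:
  φ: degrees = first 2 digits = 79, minutes = 8.7227; 79 + 8.7227/60 = 79.145378
  S → negative
  Lon: degrees = first 3 digits = 97, minutes = 56.6797; 97 + 56.6797/60 = 97.944662
  E ⇒ keep positive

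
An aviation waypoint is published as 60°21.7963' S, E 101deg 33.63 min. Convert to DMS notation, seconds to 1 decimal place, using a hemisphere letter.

Lat: 21.79630′ → 21′ and 0.79630 × 60 = 47.778″
Longitude: 33.63000′ → 33′ and 0.63000 × 60 = 37.800″

60°21′47.8″ S, 101°33′37.8″ E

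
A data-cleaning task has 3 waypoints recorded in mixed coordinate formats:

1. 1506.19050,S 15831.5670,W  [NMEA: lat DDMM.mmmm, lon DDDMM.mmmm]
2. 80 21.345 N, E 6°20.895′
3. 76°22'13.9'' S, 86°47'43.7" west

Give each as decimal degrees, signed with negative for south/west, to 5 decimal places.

Point 1:
  Lat: split at 2 digits → 15° and 6.1905′; 15 + 6.1905/60 = 15.103175
  S ⇒ negate
  Lon: degrees = first 3 digits = 158, minutes = 31.567; 158 + 31.567/60 = 158.526117
  W ⇒ negate
Point 2:
  φ: 80 + 21.345/60 = 80.355750
  N → positive
  λ: 20.895′ = 0.348250°; total 6.348250
  E → positive
Point 3:
  φ: 22′ + 13.9″ = 22.23167′; 76 + 22.23167/60 = 76.370528
  hemisphere S, so the sign is −
  λ: 86 + 47/60 + 43.7/3600 = 86.795472
  W ⇒ negate

1. -15.10318, -158.52612
2. 80.35575, 6.34825
3. -76.37053, -86.79547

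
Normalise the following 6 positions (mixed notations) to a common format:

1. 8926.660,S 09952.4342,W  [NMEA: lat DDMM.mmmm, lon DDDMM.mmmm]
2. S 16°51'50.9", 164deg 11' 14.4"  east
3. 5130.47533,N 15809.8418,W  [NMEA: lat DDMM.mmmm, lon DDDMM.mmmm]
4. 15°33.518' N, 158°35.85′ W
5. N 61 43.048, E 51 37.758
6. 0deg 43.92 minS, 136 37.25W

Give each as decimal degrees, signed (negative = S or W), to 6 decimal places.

Point 1:
  Lat: split at 2 digits → 89° and 26.66′; 89 + 26.66/60 = 89.4443333
  hemisphere S, so the sign is −
  Longitude: split at 3 digits → 099° and 52.4342′; 99 + 52.4342/60 = 99.8739033
  hemisphere W, so the sign is −
Point 2:
  Lat: 16° + 51/60 + 50.9/3600 = 16 + 0.850000 + 0.014139 = 16.8641389
  S → negative
  Longitude: 11′ + 14.4″ = 11.24000′; 164 + 11.24000/60 = 164.1873333
  E ⇒ keep positive
Point 3:
  Latitude: degrees = first 2 digits = 51, minutes = 30.47533; 51 + 30.47533/60 = 51.5079222
  N ⇒ keep positive
  Longitude: degrees = first 3 digits = 158, minutes = 9.8418; 158 + 9.8418/60 = 158.1640300
  W ⇒ negate
Point 4:
  Latitude: 33.518′ = 0.558633°; total 15.5586333
  N ⇒ keep positive
  Lon: 158 + 35.85/60 = 158.5975000
  hemisphere W, so the sign is −
Point 5:
  Latitude: 61 + 43.048/60 = 61.7174667
  N ⇒ keep positive
  Lon: 51 + 37.758/60 = 51.6293000
  E ⇒ keep positive
Point 6:
  Latitude: 0 + 43.92/60 = 0.7320000
  hemisphere S, so the sign is −
  λ: 136 + 37.25/60 = 136.6208333
  W ⇒ negate

1. -89.444333, -99.873903
2. -16.864139, 164.187333
3. 51.507922, -158.164030
4. 15.558633, -158.597500
5. 61.717467, 51.629300
6. -0.732000, -136.620833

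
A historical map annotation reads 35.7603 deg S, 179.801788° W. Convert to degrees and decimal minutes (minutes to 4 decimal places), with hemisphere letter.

35° 45.6180′ S, 179° 48.1073′ W

Latitude: 35° + 0.760300 × 60 = 35° 45.618000′
Lon: minutes = (179.801788 − 179) × 60 = 48.107280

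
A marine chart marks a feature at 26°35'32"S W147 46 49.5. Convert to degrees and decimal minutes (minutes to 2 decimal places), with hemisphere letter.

Latitude: seconds/60 = 0.53333; minutes = 35 + 0.53333 = 35.5333
Longitude: seconds/60 = 0.82500; minutes = 46 + 0.82500 = 46.8250

26° 35.53′ S, 147° 46.83′ W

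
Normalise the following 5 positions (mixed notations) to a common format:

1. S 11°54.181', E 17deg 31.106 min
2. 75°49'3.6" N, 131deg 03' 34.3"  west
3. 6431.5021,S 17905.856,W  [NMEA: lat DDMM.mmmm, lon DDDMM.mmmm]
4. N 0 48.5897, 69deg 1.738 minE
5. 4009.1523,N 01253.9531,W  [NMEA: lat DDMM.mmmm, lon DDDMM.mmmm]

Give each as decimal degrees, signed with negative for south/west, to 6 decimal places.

1. -11.903017, 17.518433
2. 75.817667, -131.059528
3. -64.525035, -179.097600
4. 0.809828, 69.028967
5. 40.152538, -12.899218

Point 1:
  Lat: 54.181′ = 0.903017°; total 11.9030167
  S → negative
  Longitude: 17 + 31.106/60 = 17.5184333
  E → positive
Point 2:
  φ: 75° + 49/60 + 3.6/3600 = 75 + 0.816667 + 0.001000 = 75.8176667
  N → positive
  λ: 131° + 3/60 + 34.3/3600 = 131 + 0.050000 + 0.009528 = 131.0595278
  hemisphere W, so the sign is −
Point 3:
  Latitude: split at 2 digits → 64° and 31.5021′; 64 + 31.5021/60 = 64.5250350
  hemisphere S, so the sign is −
  λ: degrees = first 3 digits = 179, minutes = 5.856; 179 + 5.856/60 = 179.0976000
  W ⇒ negate
Point 4:
  φ: 48.5897′ = 0.809828°; total 0.8098283
  N ⇒ keep positive
  λ: 1.738′ = 0.028967°; total 69.0289667
  E → positive
Point 5:
  φ: split at 2 digits → 40° and 9.1523′; 40 + 9.1523/60 = 40.1525383
  N → positive
  Longitude: degrees = first 3 digits = 12, minutes = 53.9531; 12 + 53.9531/60 = 12.8992183
  hemisphere W, so the sign is −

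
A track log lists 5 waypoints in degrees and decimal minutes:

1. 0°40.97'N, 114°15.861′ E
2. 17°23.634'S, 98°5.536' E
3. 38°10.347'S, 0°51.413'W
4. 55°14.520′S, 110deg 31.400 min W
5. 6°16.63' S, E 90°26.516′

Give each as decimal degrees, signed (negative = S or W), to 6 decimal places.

Point 1:
  Latitude: 40.97′ = 0.682833°; total 0.6828333
  N → positive
  Longitude: 15.861′ = 0.264350°; total 114.2643500
  E → positive
Point 2:
  φ: 17 + 23.634/60 = 17.3939000
  hemisphere S, so the sign is −
  λ: 5.536′ = 0.092267°; total 98.0922667
  E → positive
Point 3:
  Lat: 38 + 10.347/60 = 38.1724500
  S ⇒ negate
  Longitude: 51.413′ = 0.856883°; total 0.8568833
  W ⇒ negate
Point 4:
  Latitude: 55 + 14.52/60 = 55.2420000
  S ⇒ negate
  Longitude: 110 + 31.4/60 = 110.5233333
  W ⇒ negate
Point 5:
  φ: 16.63′ = 0.277167°; total 6.2771667
  S → negative
  Longitude: 26.516′ = 0.441933°; total 90.4419333
  E → positive

1. 0.682833, 114.264350
2. -17.393900, 98.092267
3. -38.172450, -0.856883
4. -55.242000, -110.523333
5. -6.277167, 90.441933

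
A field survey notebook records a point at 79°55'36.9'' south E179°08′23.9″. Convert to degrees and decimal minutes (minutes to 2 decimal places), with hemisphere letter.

φ: seconds/60 = 0.61500; minutes = 55 + 0.61500 = 55.6150
Lon: 8 + 23.9/60 = 8.3983′

79° 55.62′ S, 179° 8.40′ E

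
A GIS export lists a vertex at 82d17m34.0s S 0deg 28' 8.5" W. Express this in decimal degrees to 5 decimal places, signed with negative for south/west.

φ: 82° + 17/60 + 34/3600 = 82 + 0.283333 + 0.009444 = 82.292778
S ⇒ negate
λ: 0° + 28/60 + 8.5/3600 = 0 + 0.466667 + 0.002361 = 0.469028
W ⇒ negate

-82.29278, -0.46903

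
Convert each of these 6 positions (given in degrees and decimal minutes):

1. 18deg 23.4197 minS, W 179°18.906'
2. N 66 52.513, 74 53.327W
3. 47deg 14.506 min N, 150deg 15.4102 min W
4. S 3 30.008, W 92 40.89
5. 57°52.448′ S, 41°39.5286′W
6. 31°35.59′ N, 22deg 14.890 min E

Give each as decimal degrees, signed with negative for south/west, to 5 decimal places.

1. -18.39033, -179.31510
2. 66.87522, -74.88878
3. 47.24177, -150.25684
4. -3.50013, -92.68150
5. -57.87413, -41.65881
6. 31.59317, 22.24817

Point 1:
  Lat: 18 + 23.4197/60 = 18.390328
  hemisphere S, so the sign is −
  λ: 179 + 18.906/60 = 179.315100
  W ⇒ negate
Point 2:
  φ: 52.513′ = 0.875217°; total 66.875217
  N ⇒ keep positive
  Lon: 53.327′ = 0.888783°; total 74.888783
  W ⇒ negate
Point 3:
  φ: 14.506′ = 0.241767°; total 47.241767
  N ⇒ keep positive
  λ: 150 + 15.4102/60 = 150.256837
  W → negative
Point 4:
  Latitude: 3 + 30.008/60 = 3.500133
  S → negative
  Lon: 92 + 40.89/60 = 92.681500
  hemisphere W, so the sign is −
Point 5:
  Lat: 57 + 52.448/60 = 57.874133
  S → negative
  Longitude: 39.5286′ = 0.658810°; total 41.658810
  W ⇒ negate
Point 6:
  φ: 35.59′ = 0.593167°; total 31.593167
  N → positive
  λ: 14.89′ = 0.248167°; total 22.248167
  E → positive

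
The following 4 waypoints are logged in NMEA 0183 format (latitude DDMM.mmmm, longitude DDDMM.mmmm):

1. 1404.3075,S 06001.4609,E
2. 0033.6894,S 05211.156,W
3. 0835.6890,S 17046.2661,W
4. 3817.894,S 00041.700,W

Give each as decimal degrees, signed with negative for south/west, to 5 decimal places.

Point 1:
  Lat: degrees = first 2 digits = 14, minutes = 4.3075; 14 + 4.3075/60 = 14.071792
  hemisphere S, so the sign is −
  λ: degrees = first 3 digits = 60, minutes = 1.4609; 60 + 1.4609/60 = 60.024348
  E ⇒ keep positive
Point 2:
  Latitude: degrees = first 2 digits = 0, minutes = 33.6894; 0 + 33.6894/60 = 0.561490
  S ⇒ negate
  Longitude: split at 3 digits → 052° and 11.156′; 52 + 11.156/60 = 52.185933
  W → negative
Point 3:
  Lat: split at 2 digits → 08° and 35.689′; 8 + 35.689/60 = 8.594817
  S → negative
  Longitude: split at 3 digits → 170° and 46.2661′; 170 + 46.2661/60 = 170.771102
  hemisphere W, so the sign is −
Point 4:
  φ: degrees = first 2 digits = 38, minutes = 17.894; 38 + 17.894/60 = 38.298233
  hemisphere S, so the sign is −
  Lon: split at 3 digits → 000° and 41.7′; 0 + 41.7/60 = 0.695000
  hemisphere W, so the sign is −

1. -14.07179, 60.02435
2. -0.56149, -52.18593
3. -8.59482, -170.77110
4. -38.29823, -0.69500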